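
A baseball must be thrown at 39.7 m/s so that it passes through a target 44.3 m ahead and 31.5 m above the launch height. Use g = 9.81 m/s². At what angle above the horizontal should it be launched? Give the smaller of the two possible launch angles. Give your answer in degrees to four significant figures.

Trajectory: y = x tanθ − g x² (1 + tan²θ)/(2v₀²). With x = 44.3, y = 31.5, v₀ = 39.7, g = 9.81:
6.108 tan²θ − 44.3 tanθ + (37.61) = 0.
tanθ = [44.3 ± √(44.3² − 4 × 6.108 × (37.61))] / (2 × 6.108) = (44.3 ± 32.31) / 12.22, giving tanθ = 0.9818 or 6.272.
θ = 44.47° or 80.94°; the smaller is 44.47°.

44.47°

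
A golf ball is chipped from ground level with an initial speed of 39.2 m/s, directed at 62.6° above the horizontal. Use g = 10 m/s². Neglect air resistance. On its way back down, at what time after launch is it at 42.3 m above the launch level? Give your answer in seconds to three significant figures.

Resolve: vₓ = 39.20 cos 62.6° = 18.04 m/s and v_y0 = 39.20 sin 62.6° = 34.80 m/s.
Require v_y0 t − ½ g t² = 42.3, i.e. 5.000 t² − 34.80 t + 42.3 = 0.
t = [34.80 ± √(34.80² − 2·10.0·42.3)] / 10.0 = (34.80 ± 19.11) / 10.0, so t = 1.569 s or t = 5.391 s.
The descending-branch root is 5.391 s.

5.39 s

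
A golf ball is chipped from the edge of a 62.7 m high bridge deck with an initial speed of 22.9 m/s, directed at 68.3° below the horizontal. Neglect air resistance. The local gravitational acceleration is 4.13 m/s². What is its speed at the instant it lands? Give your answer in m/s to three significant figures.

32.3 m/s

Components: vₓ = 22.90 cos 68.3° = 8.467 m/s, v_y0 = −21.28 m/s (downward).
The projectile lands when y = 62.7 + (−21.28) t − ½·4.13·t² = 0. Positive root: t = (−21.28 + √(21.28² + 2·4.13·62.7)) / 4.13 = (−21.28 + 31.15) / 4.13 = 2.392 s.
Vertical velocity at impact: v_y = v_y0 − g t = −21.28 − 4.13 × 2.392 = −31.15 m/s.
Speed: |v| = √(vₓ² + v_y²) = √(8.467² + 31.15²) = 32.28 m/s.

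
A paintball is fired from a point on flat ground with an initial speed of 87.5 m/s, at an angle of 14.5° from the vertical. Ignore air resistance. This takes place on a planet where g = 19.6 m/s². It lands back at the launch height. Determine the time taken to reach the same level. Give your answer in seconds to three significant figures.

8.64 s

vₓ = 87.50 sin 14.5° = 21.91 m/s; v_y0 = 87.50 cos 14.5° = 84.71 m/s.
Time of flight on level ground: T = 2 v_y0 / g = 2 × 84.71 / 19.6 = 8.644 s.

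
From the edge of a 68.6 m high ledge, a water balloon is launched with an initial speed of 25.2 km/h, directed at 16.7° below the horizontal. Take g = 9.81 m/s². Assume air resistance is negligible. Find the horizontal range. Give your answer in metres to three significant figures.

23.7 m

Convert: 25.2 km/h = 25.2/3.6 = 7.000 m/s.
Horizontal component vₓ = 7.000 cos 16.7° = 6.705 m/s; vertical v_y0 = −2.012 m/s (downward).
The projectile lands when y = 68.6 + (−2.012) t − ½·9.81·t² = 0. Positive root: t = (−2.012 + √(2.012² + 2·9.81·68.6)) / 9.81 = (−2.012 + 36.74) / 9.81 = 3.540 s.
Horizontal distance: R = vₓ t = 6.705 × 3.540 = 23.74 m.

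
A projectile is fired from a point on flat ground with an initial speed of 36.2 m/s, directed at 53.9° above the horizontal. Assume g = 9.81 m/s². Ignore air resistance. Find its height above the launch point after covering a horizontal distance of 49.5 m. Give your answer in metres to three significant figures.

41.5 m

vₓ = 36.20 cos 53.9° = 21.33 m/s; v_y0 = 36.20 sin 53.9° = 29.25 m/s.
x = vₓ t ⇒ t = 49.5/21.33 = 2.321 s.
Height: y = v_y0 t − ½ g t² = 29.25 × 2.321 − 4.905 × 2.321² = 67.88 − 26.42 = 41.46 m.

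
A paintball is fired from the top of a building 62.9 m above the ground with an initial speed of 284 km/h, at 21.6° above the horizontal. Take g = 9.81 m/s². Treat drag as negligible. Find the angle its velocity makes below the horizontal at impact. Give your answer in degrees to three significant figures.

Convert: 284 km/h = 284/3.6 = 78.89 m/s.
Resolve: vₓ = 78.89 cos 21.6° = 73.35 m/s and v_y0 = 78.89 sin 21.6° = 29.04 m/s.
The projectile lands when y = 62.9 + (29.04) t − ½·9.81·t² = 0. Positive root: t = (29.04 + √(29.04² + 2·9.81·62.9)) / 9.81 = (29.04 + 45.58) / 9.81 = 7.607 s.
At impact: v_y = v_y0 − g t = −45.58 m/s; vₓ = 73.35 m/s.
Angle below horizontal: arctan(|v_y|/vₓ) = arctan(45.58/73.35) = 31.86°.

31.9°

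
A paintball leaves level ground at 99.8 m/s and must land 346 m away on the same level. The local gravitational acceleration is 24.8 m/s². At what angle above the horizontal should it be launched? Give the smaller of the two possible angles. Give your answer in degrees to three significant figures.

29.7°

From R = (v₀²/g) sin 2θ: sin 2θ = 24.8 × 346 / 9960.0 = 0.8615.
2θ = 59.49° or 180° − 59.49° = 120.5°, so θ = 29.74° or 60.26°.
The smaller angle is 29.74°.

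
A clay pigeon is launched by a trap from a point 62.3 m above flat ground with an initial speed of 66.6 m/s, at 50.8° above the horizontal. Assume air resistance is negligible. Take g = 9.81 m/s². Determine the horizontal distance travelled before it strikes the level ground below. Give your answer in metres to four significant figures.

488.9 m

Components: vₓ = 66.60 cos 50.8° = 42.09 m/s, v_y0 = 66.60 sin 50.8° = 51.61 m/s.
With up positive and y = 0 at the ground: y(t) = 62.3 + (51.61) t − 4.905 t². Setting y = 0 and taking the positive root: t = [51.61 + √(51.61² + 2·9.81·62.3)] / 9.81 = (51.61 + 62.34) / 9.81 = 11.62 s.
Horizontal distance: R = vₓ t = 42.09 × 11.62 = 488.9 m.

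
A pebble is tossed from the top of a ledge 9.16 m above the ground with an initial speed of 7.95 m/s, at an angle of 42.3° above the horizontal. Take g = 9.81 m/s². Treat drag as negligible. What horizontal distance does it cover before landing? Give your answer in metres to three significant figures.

Resolve: vₓ = 7.950 cos 42.3° = 5.880 m/s and v_y0 = 7.950 sin 42.3° = 5.350 m/s.
The projectile lands when y = 9.16 + (5.350) t − ½·9.81·t² = 0. Positive root: t = (5.350 + √(5.350² + 2·9.81·9.16)) / 9.81 = (5.350 + 14.43) / 9.81 = 2.017 s.
Horizontal distance: R = vₓ t = 5.880 × 2.017 = 11.86 m.

11.9 m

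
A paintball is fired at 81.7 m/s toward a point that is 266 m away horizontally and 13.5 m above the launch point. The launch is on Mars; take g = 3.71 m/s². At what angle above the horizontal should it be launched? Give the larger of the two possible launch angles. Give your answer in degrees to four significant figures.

85.73°

Trajectory: y = x tanθ − g x² (1 + tan²θ)/(2v₀²). With x = 266, y = 13.5, v₀ = 81.7, g = 3.71:
19.66 tan²θ − 266 tanθ + (33.16) = 0.
tanθ = [266 ± √(266² − 4 × 19.66 × (33.16))] / (2 × 19.66) = (266 ± 261.1) / 39.33, giving tanθ = 0.1258 or 13.40.
θ = 7.173° or 85.73°; the larger is 85.73°.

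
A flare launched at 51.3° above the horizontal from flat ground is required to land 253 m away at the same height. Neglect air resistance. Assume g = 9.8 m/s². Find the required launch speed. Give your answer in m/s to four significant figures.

50.40 m/s

On level ground R = v₀² sin 2θ / g ⇒ v₀ = √(gR / sin 2θ).
v₀ = √(9.80 × 253 / sin 102.6°) = √(2479 / 0.9759) = √2540.6 = 50.40 m/s.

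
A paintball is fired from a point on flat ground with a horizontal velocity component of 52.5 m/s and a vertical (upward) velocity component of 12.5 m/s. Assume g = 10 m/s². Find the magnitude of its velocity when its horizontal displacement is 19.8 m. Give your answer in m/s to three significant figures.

53.2 m/s

x = vₓ t ⇒ t = 19.8/52.50 = 0.3771 s.
Vertical velocity there: v_y = v_y0 − g t = 12.50 − 10.0 × 0.3771 = 8.729 m/s.
Speed: √(vₓ² + v_y²) = √(52.50² + 8.729²) = 53.22 m/s.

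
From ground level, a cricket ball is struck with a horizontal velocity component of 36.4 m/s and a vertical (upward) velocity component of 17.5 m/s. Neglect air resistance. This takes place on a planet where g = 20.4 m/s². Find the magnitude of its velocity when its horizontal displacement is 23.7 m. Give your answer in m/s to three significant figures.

At x = 23.7 m, t = x/vₓ = 23.7/36.40 = 0.6511 s.
Vertical velocity there: v_y = v_y0 − g t = 17.50 − 20.4 × 0.6511 = 4.218 m/s.
Speed: √(vₓ² + v_y²) = √(36.40² + 4.218²) = 36.64 m/s.

36.6 m/s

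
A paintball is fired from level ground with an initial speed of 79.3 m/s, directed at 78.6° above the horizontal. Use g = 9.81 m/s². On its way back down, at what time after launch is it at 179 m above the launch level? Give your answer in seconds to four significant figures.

Resolve: vₓ = 79.30 cos 78.6° = 15.67 m/s and v_y0 = 79.30 sin 78.6° = 77.74 m/s.
Require v_y0 t − ½ g t² = 179, i.e. 4.905 t² − 77.74 t + 179 = 0.
t = [77.74 ± √(77.74² − 2·9.81·179)] / 9.81 = (77.74 ± 50.31) / 9.81, so t = 2.796 s or t = 13.05 s.
The descending-branch root is 13.05 s.

13.05 s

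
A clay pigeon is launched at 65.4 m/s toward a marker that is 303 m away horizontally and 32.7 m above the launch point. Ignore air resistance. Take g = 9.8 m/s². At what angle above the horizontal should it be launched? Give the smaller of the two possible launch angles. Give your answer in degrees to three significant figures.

Trajectory: y = x tanθ − g x² (1 + tan²θ)/(2v₀²). With x = 303, y = 32.7, v₀ = 65.4, g = 9.80:
105.2 tan²θ − 303 tanθ + (137.9) = 0.
tanθ = [303 ± √(303² − 4 × 105.2 × (137.9))] / (2 × 105.2) = (303 ± 183.9) / 210.4, giving tanθ = 0.5664 or 2.314.
θ = 29.53° or 66.63°; the smaller is 29.53°.

29.5°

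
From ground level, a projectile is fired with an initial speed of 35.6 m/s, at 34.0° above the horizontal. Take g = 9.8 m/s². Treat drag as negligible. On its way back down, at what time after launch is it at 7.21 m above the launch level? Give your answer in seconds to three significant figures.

vₓ = 35.60 cos 34.0° = 29.51 m/s; v_y0 = 35.60 sin 34.0° = 19.91 m/s.
Require v_y0 t − ½ g t² = 7.21, i.e. 4.900 t² − 19.91 t + 7.21 = 0.
t = [19.91 ± √(19.91² − 2·9.80·7.21)] / 9.80 = (19.91 ± 15.97) / 9.80, so t = 0.4019 s or t = 3.661 s.
The descending-branch root is 3.661 s.

3.66 s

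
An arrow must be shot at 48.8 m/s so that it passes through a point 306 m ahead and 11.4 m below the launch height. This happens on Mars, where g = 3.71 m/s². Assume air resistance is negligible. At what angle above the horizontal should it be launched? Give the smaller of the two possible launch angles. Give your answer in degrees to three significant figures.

12.0°

Trajectory: y = x tanθ − g x² (1 + tan²θ)/(2v₀²). With x = 306, y = −11.4, v₀ = 48.8, g = 3.71:
72.94 tan²θ − 306 tanθ + (61.54) = 0.
tanθ = [306 ± √(306² − 4 × 72.94 × (61.54))] / (2 × 72.94) = (306 ± 275.1) / 145.9, giving tanθ = 0.2118 or 3.984.
θ = 11.96° or 75.91°; the smaller is 11.96°.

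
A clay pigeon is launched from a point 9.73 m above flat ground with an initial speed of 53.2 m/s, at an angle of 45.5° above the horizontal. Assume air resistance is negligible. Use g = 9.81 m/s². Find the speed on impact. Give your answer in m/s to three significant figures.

vₓ = 53.20 cos 45.5° = 37.29 m/s; v_y0 = 53.20 sin 45.5° = 37.94 m/s.
With up positive and y = 0 at the ground: y(t) = 9.73 + (37.94) t − 4.905 t². Setting y = 0 and taking the positive root: t = [37.94 + √(37.94² + 2·9.81·9.73)] / 9.81 = (37.94 + 40.38) / 9.81 = 7.984 s.
Vertical velocity at impact: v_y = v_y0 − g t = 37.94 − 9.81 × 7.984 = −40.38 m/s.
Speed: |v| = √(vₓ² + v_y²) = √(37.29² + 40.38²) = 54.96 m/s.

55.0 m/s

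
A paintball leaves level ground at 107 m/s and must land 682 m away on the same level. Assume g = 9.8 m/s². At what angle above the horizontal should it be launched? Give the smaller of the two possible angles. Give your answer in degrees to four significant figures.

17.86°

From R = (v₀²/g) sin 2θ: sin 2θ = 9.80 × 682 / 11449 = 0.5838.
2θ = 35.72° or 180° − 35.72° = 144.3°, so θ = 17.86° or 72.14°.
The smaller angle is 17.86°.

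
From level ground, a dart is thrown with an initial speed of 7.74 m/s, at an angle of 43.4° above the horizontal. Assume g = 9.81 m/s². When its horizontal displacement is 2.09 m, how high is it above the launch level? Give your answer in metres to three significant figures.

1.30 m

vₓ = 7.740 cos 43.4° = 5.624 m/s; v_y0 = 7.740 sin 43.4° = 5.318 m/s.
At x = 2.09 m, t = x/vₓ = 2.09/5.624 = 0.3716 s.
Height: y = v_y0 t − ½ g t² = 5.318 × 0.3716 − 4.905 × 0.3716² = 1.976 − 0.6775 = 1.299 m.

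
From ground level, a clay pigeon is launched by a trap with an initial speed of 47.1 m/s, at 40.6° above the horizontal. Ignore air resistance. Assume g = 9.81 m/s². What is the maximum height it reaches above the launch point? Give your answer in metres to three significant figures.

Resolve: vₓ = 47.10 cos 40.6° = 35.76 m/s and v_y0 = 47.10 sin 40.6° = 30.65 m/s.
Peak height H = v_y0² / (2g) = 939.51 / 19.62 = 47.89 m.

47.9 m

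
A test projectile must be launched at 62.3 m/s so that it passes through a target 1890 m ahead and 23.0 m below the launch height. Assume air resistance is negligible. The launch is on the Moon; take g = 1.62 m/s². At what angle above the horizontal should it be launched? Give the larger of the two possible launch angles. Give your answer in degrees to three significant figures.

Trajectory: y = x tanθ − g x² (1 + tan²θ)/(2v₀²). With x = 1890, y = −23.0, v₀ = 62.3, g = 1.62:
745.5 tan²θ − 1890 tanθ + (722.5) = 0.
tanθ = [1890 ± √(1890² − 4 × 745.5 × (722.5))] / (2 × 745.5) = (1890 ± 1191) / 1491, giving tanθ = 0.4690 or 2.066.
θ = 25.13° or 64.17°; the larger is 64.17°.

64.2°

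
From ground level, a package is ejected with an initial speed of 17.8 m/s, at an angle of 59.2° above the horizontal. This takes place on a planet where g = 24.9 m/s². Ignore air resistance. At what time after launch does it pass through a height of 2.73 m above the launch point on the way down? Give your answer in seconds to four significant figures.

Resolve: vₓ = 17.80 cos 59.2° = 9.114 m/s and v_y0 = 17.80 sin 59.2° = 15.29 m/s.
Require v_y0 t − ½ g t² = 2.73, i.e. 12.45 t² − 15.29 t + 2.73 = 0.
Quadratic formula: t = (15.29 ± √97.814) / 24.9 = (15.29 ± 9.890) / 24.9 → t = 0.2168 s or 1.011 s.
The descending-branch root is 1.011 s.

1.011 s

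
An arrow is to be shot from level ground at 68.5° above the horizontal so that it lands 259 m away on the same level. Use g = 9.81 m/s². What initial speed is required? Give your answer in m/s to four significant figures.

Level-ground range: R = v₀² sin(2θ)/g, so v₀ = √(gR / sin 2θ).
v₀ = √(9.81 × 259 / sin 137.0°) = √(2541 / 0.6820) = √3725.5 = 61.04 m/s.

61.04 m/s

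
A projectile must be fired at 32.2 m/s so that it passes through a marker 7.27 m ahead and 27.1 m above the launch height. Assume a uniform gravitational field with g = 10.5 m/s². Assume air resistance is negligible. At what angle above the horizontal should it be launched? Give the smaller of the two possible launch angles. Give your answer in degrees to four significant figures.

77.51°

Trajectory: y = x tanθ − g x² (1 + tan²θ)/(2v₀²). With x = 7.27, y = 27.1, v₀ = 32.2, g = 10.5:
0.2676 tan²θ − 7.27 tanθ + (27.37) = 0.
tanθ = [7.27 ± √(7.27² − 4 × 0.2676 × (27.37))] / (2 × 0.2676) = (7.27 ± 4.854) / 0.5352, giving tanθ = 4.515 or 22.65.
θ = 77.51° or 87.47°; the smaller is 77.51°.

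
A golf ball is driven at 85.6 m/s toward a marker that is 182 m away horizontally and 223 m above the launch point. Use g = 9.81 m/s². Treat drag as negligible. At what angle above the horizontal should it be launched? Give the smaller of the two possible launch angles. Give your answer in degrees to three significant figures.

Trajectory: y = x tanθ − g x² (1 + tan²θ)/(2v₀²). With x = 182, y = 223, v₀ = 85.6, g = 9.81:
22.17 tan²θ − 182 tanθ + (245.2) = 0.
tanθ = [182 ± √(182² − 4 × 22.17 × (245.2))] / (2 × 22.17) = (182 ± 106.7) / 44.35, giving tanθ = 1.699 or 6.509.
θ = 59.51° or 81.27°; the smaller is 59.51°.

59.5°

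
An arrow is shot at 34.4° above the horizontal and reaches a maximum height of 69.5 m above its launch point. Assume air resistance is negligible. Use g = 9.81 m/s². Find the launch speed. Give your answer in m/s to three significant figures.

At the peak v_y = 0, so v_y0 = √(2gH) = √(2 × 9.81 × 69.5) = 36.93 m/s.
v_y0 = v₀ sin θ ⇒ v₀ = 36.93 / sin 34.4° = 65.36 m/s.

65.4 m/s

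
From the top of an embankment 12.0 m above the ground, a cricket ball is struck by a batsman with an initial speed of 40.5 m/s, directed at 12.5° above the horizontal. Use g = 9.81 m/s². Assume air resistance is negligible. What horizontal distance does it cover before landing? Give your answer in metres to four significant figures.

Components: vₓ = 40.50 cos 12.5° = 39.54 m/s, v_y0 = 40.50 sin 12.5° = 8.766 m/s.
The projectile lands when y = 12.0 + (8.766) t − ½·9.81·t² = 0. Positive root: t = (8.766 + √(8.766² + 2·9.81·12.0)) / 9.81 = (8.766 + 17.67) / 9.81 = 2.695 s.
Horizontal distance: R = vₓ t = 39.54 × 2.695 = 106.6 m.

106.6 m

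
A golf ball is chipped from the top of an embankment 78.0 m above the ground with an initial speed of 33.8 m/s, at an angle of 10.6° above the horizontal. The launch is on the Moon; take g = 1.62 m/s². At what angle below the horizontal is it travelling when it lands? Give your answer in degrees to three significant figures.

27.2°

Components: vₓ = 33.80 cos 10.6° = 33.22 m/s, v_y0 = 33.80 sin 10.6° = 6.218 m/s.
The projectile lands when y = 78.0 + (6.218) t − ½·1.62·t² = 0. Positive root: t = (6.218 + √(6.218² + 2·1.62·78.0)) / 1.62 = (6.218 + 17.07) / 1.62 = 14.37 s.
At impact: v_y = v_y0 − g t = −17.07 m/s; vₓ = 33.22 m/s.
Angle below horizontal: arctan(|v_y|/vₓ) = arctan(17.07/33.22) = 27.19°.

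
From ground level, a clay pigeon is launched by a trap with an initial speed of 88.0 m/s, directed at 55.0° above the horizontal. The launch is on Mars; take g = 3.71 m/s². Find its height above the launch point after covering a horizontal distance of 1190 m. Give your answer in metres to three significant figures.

668 m

Resolve: vₓ = 88.00 cos 55.0° = 50.47 m/s and v_y0 = 88.00 sin 55.0° = 72.09 m/s.
x = vₓ t ⇒ t = 1190/50.47 = 23.58 s.
Height: y = v_y0 t − ½ g t² = 72.09 × 23.58 − 1.855 × 23.58² = 1699 − 1031 = 668.4 m.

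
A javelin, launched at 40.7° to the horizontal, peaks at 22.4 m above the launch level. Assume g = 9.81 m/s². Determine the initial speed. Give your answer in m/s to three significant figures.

At the peak v_y = 0, so v_y0 = √(2gH) = √(2 × 9.81 × 22.4) = 20.96 m/s.
v_y0 = v₀ sin θ ⇒ v₀ = 20.96 / sin 40.7° = 32.15 m/s.

32.1 m/s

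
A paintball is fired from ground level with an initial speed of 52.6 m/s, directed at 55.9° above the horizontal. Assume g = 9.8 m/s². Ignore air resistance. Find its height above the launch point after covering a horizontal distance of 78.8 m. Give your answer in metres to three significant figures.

Horizontal component vₓ = 52.60 cos 55.9° = 29.49 m/s; vertical v_y0 = 52.60 sin 55.9° = 43.56 m/s.
At x = 78.8 m, t = x/vₓ = 78.8/29.49 = 2.672 s.
Height: y = v_y0 t − ½ g t² = 43.56 × 2.672 − 4.900 × 2.672² = 116.4 − 34.99 = 81.40 m.

81.4 m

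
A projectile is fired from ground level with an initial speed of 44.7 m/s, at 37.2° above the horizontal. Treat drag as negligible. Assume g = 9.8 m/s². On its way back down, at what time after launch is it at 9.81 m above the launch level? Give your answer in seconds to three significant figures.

5.12 s

Horizontal component vₓ = 44.70 cos 37.2° = 35.60 m/s; vertical v_y0 = 44.70 sin 37.2° = 27.03 m/s.
Require v_y0 t − ½ g t² = 9.81, i.e. 4.900 t² − 27.03 t + 9.81 = 0.
Quadratic formula: t = (27.03 ± √538.11) / 9.80 = (27.03 ± 23.20) / 9.80 → t = 0.3907 s or 5.125 s.
The descending-branch root is 5.125 s.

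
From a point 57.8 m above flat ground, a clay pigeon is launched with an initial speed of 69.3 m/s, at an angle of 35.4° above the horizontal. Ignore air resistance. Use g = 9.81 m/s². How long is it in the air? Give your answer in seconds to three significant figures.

Horizontal component vₓ = 69.30 cos 35.4° = 56.49 m/s; vertical v_y0 = 69.30 sin 35.4° = 40.14 m/s.
The projectile lands when y = 57.8 + (40.14) t − ½·9.81·t² = 0. Positive root: t = (40.14 + √(40.14² + 2·9.81·57.8)) / 9.81 = (40.14 + 52.40) / 9.81 = 9.433 s.

9.43 s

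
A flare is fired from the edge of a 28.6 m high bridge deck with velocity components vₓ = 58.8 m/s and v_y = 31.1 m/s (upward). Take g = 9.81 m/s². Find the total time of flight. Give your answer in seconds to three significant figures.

The projectile lands when y = 28.6 + (31.10) t − ½·9.81·t² = 0. Positive root: t = (31.10 + √(31.10² + 2·9.81·28.6)) / 9.81 = (31.10 + 39.09) / 9.81 = 7.155 s.

7.16 s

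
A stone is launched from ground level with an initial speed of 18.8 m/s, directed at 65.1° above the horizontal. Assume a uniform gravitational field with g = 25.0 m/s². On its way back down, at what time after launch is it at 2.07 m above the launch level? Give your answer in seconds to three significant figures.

Horizontal component vₓ = 18.80 cos 65.1° = 7.915 m/s; vertical v_y0 = 18.80 sin 65.1° = 17.05 m/s.
Require v_y0 t − ½ g t² = 2.07, i.e. 12.50 t² − 17.05 t + 2.07 = 0.
t = [17.05 ± √(17.05² − 2·25.0·2.07)] / 25.0 = (17.05 ± 13.69) / 25.0, so t = 0.1347 s or t = 1.230 s.
The descending-branch root is 1.230 s.

1.23 s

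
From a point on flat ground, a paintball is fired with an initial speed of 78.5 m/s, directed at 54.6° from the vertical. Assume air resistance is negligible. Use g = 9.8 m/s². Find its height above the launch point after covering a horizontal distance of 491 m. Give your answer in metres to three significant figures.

60.4 m

Resolve: vₓ = 78.50 sin 54.6° = 63.99 m/s and v_y0 = 78.50 cos 54.6° = 45.47 m/s.
Time to reach x = 491 m: t = x/vₓ = 491/63.99 = 7.673 s.
Height: y = v_y0 t − ½ g t² = 45.47 × 7.673 − 4.900 × 7.673² = 348.9 − 288.5 = 60.42 m.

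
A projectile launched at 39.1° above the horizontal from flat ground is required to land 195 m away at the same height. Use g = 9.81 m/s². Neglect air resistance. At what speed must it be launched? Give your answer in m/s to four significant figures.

From R = (v₀² / g) sin 2θ: v₀ = √(gR / sin 2θ).
v₀ = √(9.81 × 195 / sin 78.20°) = √(1913 / 0.9789) = √1954.2 = 44.21 m/s.

44.21 m/s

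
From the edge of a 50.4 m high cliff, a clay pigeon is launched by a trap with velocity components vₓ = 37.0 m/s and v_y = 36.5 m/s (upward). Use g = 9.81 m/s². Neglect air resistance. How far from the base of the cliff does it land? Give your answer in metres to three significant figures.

The projectile lands when y = 50.4 + (36.50) t − ½·9.81·t² = 0. Positive root: t = (36.50 + √(36.50² + 2·9.81·50.4)) / 9.81 = (36.50 + 48.18) / 9.81 = 8.632 s.
Horizontal distance: R = vₓ t = 37.00 × 8.632 = 319.4 m.

319 m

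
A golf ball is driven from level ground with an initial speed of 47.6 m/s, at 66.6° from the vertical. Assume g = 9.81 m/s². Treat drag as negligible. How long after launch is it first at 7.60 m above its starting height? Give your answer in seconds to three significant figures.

Components: vₓ = 47.60 sin 66.6° = 43.69 m/s, v_y0 = 47.60 cos 66.6° = 18.90 m/s.
Set y = v_y0 t − ½ g t² = 7.60: 4.905 t² − 18.90 t + 7.60 = 0.
t = [18.90 ± √(18.90² − 2·9.81·7.60)] / 9.81 = (18.90 ± 14.43) / 9.81, so t = 0.4560 s or t = 3.398 s.
The first (ascending) time is 0.4560 s.

0.456 s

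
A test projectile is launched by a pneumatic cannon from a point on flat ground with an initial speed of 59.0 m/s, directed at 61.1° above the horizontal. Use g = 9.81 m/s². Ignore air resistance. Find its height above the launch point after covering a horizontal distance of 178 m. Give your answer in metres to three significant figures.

131 m

vₓ = 59.00 cos 61.1° = 28.51 m/s; v_y0 = 59.00 sin 61.1° = 51.65 m/s.
x = vₓ t ⇒ t = 178/28.51 = 6.243 s.
Height: y = v_y0 t − ½ g t² = 51.65 × 6.243 − 4.905 × 6.243² = 322.4 − 191.1 = 131.3 m.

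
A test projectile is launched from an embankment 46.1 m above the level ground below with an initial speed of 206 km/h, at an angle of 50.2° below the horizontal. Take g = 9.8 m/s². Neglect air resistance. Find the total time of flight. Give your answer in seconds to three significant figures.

Convert: 206 km/h = 206/3.6 = 57.22 m/s.
Components: vₓ = 57.22 cos 50.2° = 36.63 m/s, v_y0 = −43.96 m/s (downward).
With up positive and y = 0 at the ground: y(t) = 46.1 + (−43.96) t − 4.900 t². Setting y = 0 and taking the positive root: t = [−43.96 + √(43.96² + 2·9.80·46.1)] / 9.80 = (−43.96 + 53.26) / 9.80 = 0.9484 s.

0.948 s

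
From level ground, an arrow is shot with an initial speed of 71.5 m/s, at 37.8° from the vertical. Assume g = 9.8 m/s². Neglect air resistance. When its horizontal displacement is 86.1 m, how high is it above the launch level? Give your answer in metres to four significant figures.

Components: vₓ = 71.50 sin 37.8° = 43.82 m/s, v_y0 = 71.50 cos 37.8° = 56.50 m/s.
x = vₓ t ⇒ t = 86.1/43.82 = 1.965 s.
Height: y = v_y0 t − ½ g t² = 56.50 × 1.965 − 4.900 × 1.965² = 111.0 − 18.91 = 92.08 m.

92.08 m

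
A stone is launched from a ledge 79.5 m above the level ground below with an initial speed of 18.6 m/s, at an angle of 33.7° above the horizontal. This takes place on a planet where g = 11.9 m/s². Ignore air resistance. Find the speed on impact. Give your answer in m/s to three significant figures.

47.3 m/s

Horizontal component vₓ = 18.60 cos 33.7° = 15.47 m/s; vertical v_y0 = 18.60 sin 33.7° = 10.32 m/s.
Vertical motion (up positive, ground at y = 0): 5.950 t² − (10.32) t − 79.5 = 0, so t = (10.32 + √(10.32² + 2·11.9·79.5)) / 11.9 = (10.32 + 44.71) / 11.9 = 4.624 s.
Vertical velocity at impact: v_y = v_y0 − g t = 10.32 − 11.9 × 4.624 = −44.71 m/s.
Speed: |v| = √(vₓ² + v_y²) = √(15.47² + 44.71²) = 47.31 m/s.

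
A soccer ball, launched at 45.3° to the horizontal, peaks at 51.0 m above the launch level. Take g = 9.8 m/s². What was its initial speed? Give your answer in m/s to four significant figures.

At the peak v_y = 0, so v_y0 = √(2gH) = √(2 × 9.80 × 51.0) = 31.62 m/s.
v_y0 = v₀ sin θ ⇒ v₀ = 31.62 / sin 45.3° = 44.48 m/s.

44.48 m/s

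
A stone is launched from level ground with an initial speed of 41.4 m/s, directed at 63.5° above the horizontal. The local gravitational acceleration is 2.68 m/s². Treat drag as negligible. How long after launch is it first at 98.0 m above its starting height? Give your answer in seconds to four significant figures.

2.962 s

Horizontal component vₓ = 41.40 cos 63.5° = 18.47 m/s; vertical v_y0 = 41.40 sin 63.5° = 37.05 m/s.
Require v_y0 t − ½ g t² = 98.0, i.e. 1.340 t² − 37.05 t + 98.0 = 0.
Quadratic formula: t = (37.05 ± √847.44) / 2.68 = (37.05 ± 29.11) / 2.68 → t = 2.962 s or 24.69 s.
The first (ascending) time is 2.962 s.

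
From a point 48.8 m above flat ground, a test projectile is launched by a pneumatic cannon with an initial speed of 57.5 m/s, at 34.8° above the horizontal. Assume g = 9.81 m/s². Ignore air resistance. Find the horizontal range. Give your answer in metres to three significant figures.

vₓ = 57.50 cos 34.8° = 47.22 m/s; v_y0 = 57.50 sin 34.8° = 32.82 m/s.
With up positive and y = 0 at the ground: y(t) = 48.8 + (32.82) t − 4.905 t². Setting y = 0 and taking the positive root: t = [32.82 + √(32.82² + 2·9.81·48.8)] / 9.81 = (32.82 + 45.10) / 9.81 = 7.943 s.
Horizontal distance: R = vₓ t = 47.22 × 7.943 = 375.0 m.

375 m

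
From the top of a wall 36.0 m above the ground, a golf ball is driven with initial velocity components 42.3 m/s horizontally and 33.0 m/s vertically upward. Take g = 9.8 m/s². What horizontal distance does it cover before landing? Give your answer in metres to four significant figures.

325.3 m

With up positive and y = 0 at the ground: y(t) = 36.0 + (33.00) t − 4.900 t². Setting y = 0 and taking the positive root: t = [33.00 + √(33.00² + 2·9.80·36.0)] / 9.80 = (33.00 + 42.36) / 9.80 = 7.690 s.
Horizontal distance: R = vₓ t = 42.30 × 7.690 = 325.3 m.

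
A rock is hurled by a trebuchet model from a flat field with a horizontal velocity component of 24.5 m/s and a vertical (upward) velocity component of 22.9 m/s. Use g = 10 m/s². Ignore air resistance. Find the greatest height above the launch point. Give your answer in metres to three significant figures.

At the apex v_y = 0, so H = v_y0²/(2g) = 22.90²/20.00 = 26.22 m.

26.2 m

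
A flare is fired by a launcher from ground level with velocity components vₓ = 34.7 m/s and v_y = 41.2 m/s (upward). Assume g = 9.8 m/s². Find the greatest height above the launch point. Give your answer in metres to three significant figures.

86.6 m

Peak height H = v_y0² / (2g) = 1697.4 / 19.60 = 86.60 m.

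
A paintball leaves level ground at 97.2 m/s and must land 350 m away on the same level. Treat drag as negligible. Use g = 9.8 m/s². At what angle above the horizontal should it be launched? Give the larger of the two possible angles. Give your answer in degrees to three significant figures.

Level-ground range R = v₀² sin(2θ)/g ⇒ sin(2θ) = gR/v₀² = 9.80 × 350 / 97.2² = 0.3630.
2θ = 21.29° or 180° − 21.29° = 158.7°, so θ = 10.64° or 79.36°.
The larger angle is 79.36°.

79.4°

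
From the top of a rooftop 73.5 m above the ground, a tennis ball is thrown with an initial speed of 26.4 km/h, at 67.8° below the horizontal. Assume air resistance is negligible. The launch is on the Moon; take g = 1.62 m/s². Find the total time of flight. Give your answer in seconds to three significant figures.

Convert: 26.4 km/h = 26.4/3.6 = 7.333 m/s.
vₓ = 7.333 cos 67.8° = 2.771 m/s; v_y0 = −6.790 m/s (downward).
The projectile lands when y = 73.5 + (−6.790) t − ½·1.62·t² = 0. Positive root: t = (−6.790 + √(6.790² + 2·1.62·73.5)) / 1.62 = (−6.790 + 16.86) / 1.62 = 6.216 s.

6.22 s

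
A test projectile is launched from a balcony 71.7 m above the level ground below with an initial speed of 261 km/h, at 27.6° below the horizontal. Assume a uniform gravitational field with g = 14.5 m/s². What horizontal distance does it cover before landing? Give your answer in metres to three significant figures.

102 m

Convert: 261 km/h = 261/3.6 = 72.50 m/s.
Resolve: vₓ = 72.50 cos 27.6° = 64.25 m/s and v_y0 = −33.59 m/s (downward).
The projectile lands when y = 71.7 + (−33.59) t − ½·14.5·t² = 0. Positive root: t = (−33.59 + √(33.59² + 2·14.5·71.7)) / 14.5 = (−33.59 + 56.63) / 14.5 = 1.589 s.
Horizontal distance: R = vₓ t = 64.25 × 1.589 = 102.1 m.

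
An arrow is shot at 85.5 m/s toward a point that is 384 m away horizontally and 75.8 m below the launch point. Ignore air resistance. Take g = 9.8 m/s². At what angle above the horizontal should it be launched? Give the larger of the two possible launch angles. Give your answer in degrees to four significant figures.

Trajectory: y = x tanθ − g x² (1 + tan²θ)/(2v₀²). With x = 384, y = −75.8, v₀ = 85.5, g = 9.80:
98.84 tan²θ − 384 tanθ + (23.04) = 0.
tanθ = [384 ± √(384² − 4 × 98.84 × (23.04))] / (2 × 98.84) = (384 ± 372.0) / 197.7, giving tanθ = 0.06095 or 3.824.
θ = 3.488° or 75.35°; the larger is 75.35°.

75.35°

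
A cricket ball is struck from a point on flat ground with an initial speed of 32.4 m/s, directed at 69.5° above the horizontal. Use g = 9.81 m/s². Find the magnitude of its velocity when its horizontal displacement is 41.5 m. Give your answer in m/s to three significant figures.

12.6 m/s

Resolve: vₓ = 32.40 cos 69.5° = 11.35 m/s and v_y0 = 32.40 sin 69.5° = 30.35 m/s.
Time to reach x = 41.5 m: t = x/vₓ = 41.5/11.35 = 3.657 s.
Vertical velocity there: v_y = v_y0 − g t = 30.35 − 9.81 × 3.657 = −5.531 m/s.
Speed: √(vₓ² + v_y²) = √(11.35² + 5.531²) = 12.62 m/s.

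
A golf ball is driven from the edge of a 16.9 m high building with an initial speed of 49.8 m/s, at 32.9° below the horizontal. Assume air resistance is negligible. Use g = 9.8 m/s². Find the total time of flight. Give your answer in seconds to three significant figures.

Horizontal component vₓ = 49.80 cos 32.9° = 41.81 m/s; vertical v_y0 = −27.05 m/s (downward).
Vertical motion (up positive, ground at y = 0): 4.900 t² − (−27.05) t − 16.9 = 0, so t = (−27.05 + √(27.05² + 2·9.80·16.9)) / 9.80 = (−27.05 + 32.60) / 9.80 = 0.5666 s.

0.567 s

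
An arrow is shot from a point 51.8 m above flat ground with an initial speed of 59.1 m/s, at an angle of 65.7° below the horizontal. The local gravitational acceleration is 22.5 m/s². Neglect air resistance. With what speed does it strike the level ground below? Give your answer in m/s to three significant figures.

76.3 m/s

vₓ = 59.10 cos 65.7° = 24.32 m/s; v_y0 = −53.86 m/s (downward).
Vertical motion (up positive, ground at y = 0): 11.25 t² − (−53.86) t − 51.8 = 0, so t = (−53.86 + √(53.86² + 2·22.5·51.8)) / 22.5 = (−53.86 + 72.33) / 22.5 = 0.8209 s.
Vertical velocity at impact: v_y = v_y0 − g t = −53.86 − 22.5 × 0.8209 = −72.33 m/s.
Speed: |v| = √(vₓ² + v_y²) = √(24.32² + 72.33²) = 76.31 m/s.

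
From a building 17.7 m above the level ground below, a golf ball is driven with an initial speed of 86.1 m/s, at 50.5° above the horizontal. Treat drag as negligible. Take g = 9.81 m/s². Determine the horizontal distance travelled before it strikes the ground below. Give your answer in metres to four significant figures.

756.1 m

Horizontal component vₓ = 86.10 cos 50.5° = 54.77 m/s; vertical v_y0 = 86.10 sin 50.5° = 66.44 m/s.
With up positive and y = 0 at the ground: y(t) = 17.7 + (66.44) t − 4.905 t². Setting y = 0 and taking the positive root: t = [66.44 + √(66.44² + 2·9.81·17.7)] / 9.81 = (66.44 + 69.00) / 9.81 = 13.81 s.
Horizontal distance: R = vₓ t = 54.77 × 13.81 = 756.1 m.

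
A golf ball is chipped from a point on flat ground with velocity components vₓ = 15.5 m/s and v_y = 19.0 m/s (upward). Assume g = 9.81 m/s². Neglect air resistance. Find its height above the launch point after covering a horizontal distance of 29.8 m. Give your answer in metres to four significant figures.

At x = 29.8 m, t = x/vₓ = 29.8/15.50 = 1.923 s.
Height: y = v_y0 t − ½ g t² = 19.00 × 1.923 − 4.905 × 1.923² = 36.53 − 18.13 = 18.40 m.

18.40 m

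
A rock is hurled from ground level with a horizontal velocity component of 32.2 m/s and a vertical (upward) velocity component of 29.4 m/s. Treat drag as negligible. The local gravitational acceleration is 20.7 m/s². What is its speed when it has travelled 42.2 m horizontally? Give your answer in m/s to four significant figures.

32.28 m/s

Time to reach x = 42.2 m: t = x/vₓ = 42.2/32.20 = 1.311 s.
Vertical velocity there: v_y = v_y0 − g t = 29.40 − 20.7 × 1.311 = 2.271 m/s.
Speed: √(vₓ² + v_y²) = √(32.20² + 2.271²) = 32.28 m/s.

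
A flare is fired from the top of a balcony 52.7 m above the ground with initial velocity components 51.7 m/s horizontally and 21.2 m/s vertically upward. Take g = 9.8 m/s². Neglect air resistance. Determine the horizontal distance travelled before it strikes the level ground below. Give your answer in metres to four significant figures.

With up positive and y = 0 at the ground: y(t) = 52.7 + (21.20) t − 4.900 t². Setting y = 0 and taking the positive root: t = [21.20 + √(21.20² + 2·9.80·52.7)] / 9.80 = (21.20 + 38.50) / 9.80 = 6.092 s.
Horizontal distance: R = vₓ t = 51.70 × 6.092 = 315.0 m.

315.0 m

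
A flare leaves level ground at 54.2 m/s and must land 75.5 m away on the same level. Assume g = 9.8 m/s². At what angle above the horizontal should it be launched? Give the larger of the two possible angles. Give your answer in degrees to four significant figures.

R = v₀² sin 2θ / g gives sin 2θ = gR/v₀² = 9.80·75.5/54.2² = 0.2519.
2θ = 14.59° or 180° − 14.59° = 165.4°, so θ = 7.294° or 82.71°.
The larger angle is 82.71°.

82.71°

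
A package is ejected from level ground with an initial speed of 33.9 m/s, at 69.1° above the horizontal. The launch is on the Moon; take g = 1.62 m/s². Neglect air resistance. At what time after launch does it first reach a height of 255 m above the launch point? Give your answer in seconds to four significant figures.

11.34 s

Components: vₓ = 33.90 cos 69.1° = 12.09 m/s, v_y0 = 33.90 sin 69.1° = 31.67 m/s.
Height y(t) = 31.67 t − 0.8100 t² = 255 gives 0.8100 t² − 31.67 t + 255 = 0.
t = [31.67 ± √(31.67² − 2·1.62·255)] / 1.62 = (31.67 ± 13.30) / 1.62, so t = 11.34 s or t = 27.76 s.
The first (ascending) time is 11.34 s.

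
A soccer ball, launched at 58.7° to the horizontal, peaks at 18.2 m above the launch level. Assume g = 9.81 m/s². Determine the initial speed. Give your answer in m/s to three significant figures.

At the peak v_y = 0, so v_y0 = √(2gH) = √(2 × 9.81 × 18.2) = 18.90 m/s.
v_y0 = v₀ sin θ ⇒ v₀ = 18.90 / sin 58.7° = 22.12 m/s.

22.1 m/s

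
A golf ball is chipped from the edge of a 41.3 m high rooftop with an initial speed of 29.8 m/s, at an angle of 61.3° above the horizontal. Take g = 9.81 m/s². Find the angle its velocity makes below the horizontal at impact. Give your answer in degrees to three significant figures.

69.7°

Horizontal component vₓ = 29.80 cos 61.3° = 14.31 m/s; vertical v_y0 = 29.80 sin 61.3° = 26.14 m/s.
The projectile lands when y = 41.3 + (26.14) t − ½·9.81·t² = 0. Positive root: t = (26.14 + √(26.14² + 2·9.81·41.3)) / 9.81 = (26.14 + 38.65) / 9.81 = 6.604 s.
At impact: v_y = v_y0 − g t = −38.65 m/s; vₓ = 14.31 m/s.
Angle below horizontal: arctan(|v_y|/vₓ) = arctan(38.65/14.31) = 69.68°.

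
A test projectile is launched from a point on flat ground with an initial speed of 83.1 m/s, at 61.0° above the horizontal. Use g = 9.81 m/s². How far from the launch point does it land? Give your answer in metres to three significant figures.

597 m

vₓ = 83.10 cos 61.0° = 40.29 m/s; v_y0 = 83.10 sin 61.0° = 72.68 m/s.
Flight time T = 2 v_y0 / g = 14.82 s.
Horizontal distance R = vₓ T = 40.29 × 14.82 = 597.0 m.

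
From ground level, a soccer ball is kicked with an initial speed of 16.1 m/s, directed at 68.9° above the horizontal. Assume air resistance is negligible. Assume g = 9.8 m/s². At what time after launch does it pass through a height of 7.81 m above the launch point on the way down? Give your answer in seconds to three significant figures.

2.40 s

vₓ = 16.10 cos 68.9° = 5.796 m/s; v_y0 = 16.10 sin 68.9° = 15.02 m/s.
Set y = v_y0 t − ½ g t² = 7.81: 4.900 t² − 15.02 t + 7.81 = 0.
t = [15.02 ± √(15.02² − 2·9.80·7.81)] / 9.80 = (15.02 ± 8.517) / 9.80, so t = 0.6636 s or t = 2.402 s.
The descending-branch root is 2.402 s.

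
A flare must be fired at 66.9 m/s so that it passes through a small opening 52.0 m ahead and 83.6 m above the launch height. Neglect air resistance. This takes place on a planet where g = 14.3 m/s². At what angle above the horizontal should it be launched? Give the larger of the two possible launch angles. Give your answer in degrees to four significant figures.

84.29°

Trajectory: y = x tanθ − g x² (1 + tan²θ)/(2v₀²). With x = 52.0, y = 83.6, v₀ = 66.9, g = 14.3:
4.320 tan²θ − 52.0 tanθ + (87.92) = 0.
tanθ = [52.0 ± √(52.0² − 4 × 4.320 × (87.92))] / (2 × 4.320) = (52.0 ± 34.42) / 8.640, giving tanθ = 2.035 or 10.00.
θ = 63.83° or 84.29°; the larger is 84.29°.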